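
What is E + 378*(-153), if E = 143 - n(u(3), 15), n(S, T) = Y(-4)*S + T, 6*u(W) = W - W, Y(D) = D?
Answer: -57706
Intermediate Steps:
u(W) = 0 (u(W) = (W - W)/6 = (⅙)*0 = 0)
n(S, T) = T - 4*S (n(S, T) = -4*S + T = T - 4*S)
E = 128 (E = 143 - (15 - 4*0) = 143 - (15 + 0) = 143 - 1*15 = 143 - 15 = 128)
E + 378*(-153) = 128 + 378*(-153) = 128 - 57834 = -57706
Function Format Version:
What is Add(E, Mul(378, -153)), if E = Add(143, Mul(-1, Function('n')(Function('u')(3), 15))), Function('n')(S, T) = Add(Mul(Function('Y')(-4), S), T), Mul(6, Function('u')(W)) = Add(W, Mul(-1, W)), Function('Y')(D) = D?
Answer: -57706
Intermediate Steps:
Function('u')(W) = 0 (Function('u')(W) = Mul(Rational(1, 6), Add(W, Mul(-1, W))) = Mul(Rational(1, 6), 0) = 0)
Function('n')(S, T) = Add(T, Mul(-4, S)) (Function('n')(S, T) = Add(Mul(-4, S), T) = Add(T, Mul(-4, S)))
E = 128 (E = Add(143, Mul(-1, Add(15, Mul(-4, 0)))) = Add(143, Mul(-1, Add(15, 0))) = Add(143, Mul(-1, 15)) = Add(143, -15) = 128)
Add(E, Mul(378, -153)) = Add(128, Mul(378, -153)) = Add(128, -57834) = -57706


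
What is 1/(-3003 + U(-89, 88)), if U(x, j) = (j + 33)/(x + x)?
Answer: -178/534655 ≈ -0.00033293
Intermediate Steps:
U(x, j) = (33 + j)/(2*x) (U(x, j) = (33 + j)/((2*x)) = (33 + j)*(1/(2*x)) = (33 + j)/(2*x))
1/(-3003 + U(-89, 88)) = 1/(-3003 + (½)*(33 + 88)/(-89)) = 1/(-3003 + (½)*(-1/89)*121) = 1/(-3003 - 121/178) = 1/(-534655/178) = -178/534655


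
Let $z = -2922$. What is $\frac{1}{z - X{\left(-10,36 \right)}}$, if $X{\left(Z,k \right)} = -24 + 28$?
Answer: $- \frac{1}{2926} \approx -0.00034176$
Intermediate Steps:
$X{\left(Z,k \right)} = 4$
$\frac{1}{z - X{\left(-10,36 \right)}} = \frac{1}{-2922 - 4} = \frac{1}{-2926} = - \frac{1}{2926}$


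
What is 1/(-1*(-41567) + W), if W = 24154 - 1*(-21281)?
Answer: 1/87002 ≈ 1.1494e-5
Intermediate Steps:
W = 45435 (W = 24154 + 21281 = 45435)
1/(-1*(-41567) + W) = 1/(-1*(-41567) + 45435) = 1/(41567 + 45435) = 1/87002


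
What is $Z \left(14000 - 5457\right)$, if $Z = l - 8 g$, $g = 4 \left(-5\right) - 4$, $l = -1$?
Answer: $1631713$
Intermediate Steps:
$g = -24$ ($g = -20 - 4 = -24$)
$Z = 191$ ($Z = -1 - -192 = -1 + 192 = 191$)
$Z \left(14000 - 5457\right) = 191 \left(14000 - 5457\right) = 191 \cdot 8543 = 1631713$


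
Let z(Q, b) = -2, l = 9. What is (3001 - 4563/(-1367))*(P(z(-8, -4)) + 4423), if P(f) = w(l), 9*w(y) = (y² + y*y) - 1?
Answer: 164145778240/12303 ≈ 1.3342e+7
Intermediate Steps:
w(y) = -⅑ + 2*y²/9 (w(y) = ((y² + y*y) - 1)/9 = ((y² + y²) - 1)/9 = (2*y² - 1)/9 = (-1 + 2*y²)/9 = -⅑ + 2*y²/9)
P(f) = 161/9 (P(f) = -⅑ + (2/9)*9² = -⅑ + (2/9)*81 = -⅑ + 18 = 161/9)
(3001 - 4563/(-1367))*(P(z(-8, -4)) + 4423) = (3001 - 4563/(-1367))*(161/9 + 4423) = (3001 - 4563*(-1/1367))*(39968/9) = (3001 + 4563/1367)*(39968/9) = (4106930/1367)*(39968/9) = 164145778240/12303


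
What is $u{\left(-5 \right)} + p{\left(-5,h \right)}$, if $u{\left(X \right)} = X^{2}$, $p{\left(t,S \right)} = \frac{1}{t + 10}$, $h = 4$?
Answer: $\frac{126}{5} \approx 25.2$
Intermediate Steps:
$p{\left(t,S \right)} = \frac{1}{10 + t}$
$u{\left(-5 \right)} + p{\left(-5,h \right)} = \left(-5\right)^{2} + \frac{1}{10 - 5} = 25 + \frac{1}{5} = \frac{126}{5}$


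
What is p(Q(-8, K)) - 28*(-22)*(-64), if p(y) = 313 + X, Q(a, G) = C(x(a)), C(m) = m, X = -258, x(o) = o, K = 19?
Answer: -39369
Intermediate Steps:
Q(a, G) = a
p(y) = 55 (p(y) = 313 - 258 = 55)
p(Q(-8, K)) - 28*(-22)*(-64) = 55 - 28*(-22)*(-64) = 55 + 616*(-64) = 55 - 39424 = -39369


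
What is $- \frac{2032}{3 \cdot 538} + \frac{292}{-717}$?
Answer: $- \frac{107124}{64291} \approx -1.6662$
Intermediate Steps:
$- \frac{2032}{3 \cdot 538} + \frac{292}{-717} = - \frac{2032}{1614} + 292 \left(- \frac{1}{717}\right) = \left(-2032\right) \frac{1}{1614} - \frac{292}{717} = - \frac{1016}{807} - \frac{292}{717} = - \frac{107124}{64291}$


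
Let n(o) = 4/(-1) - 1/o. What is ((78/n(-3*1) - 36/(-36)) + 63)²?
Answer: 220900/121 ≈ 1825.6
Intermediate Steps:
n(o) = -4 - 1/o (n(o) = 4*(-1) - 1/o = -4 - 1/o)
((78/n(-3*1) - 36/(-36)) + 63)² = ((78/(-4 - 1/((-3*1))) - 36/(-36)) + 63)² = ((78/(-4 - 1/(-3)) - 36*(-1/36)) + 63)² = ((78/(-4 - 1*(-⅓)) + 1) + 63)² = ((78/(-4 + ⅓) + 1) + 63)² = ((78/(-11/3) + 1) + 63)² = ((78*(-3/11) + 1) + 63)² = ((-234/11 + 1) + 63)² = (-223/11 + 63)² = (470/11)² = 220900/121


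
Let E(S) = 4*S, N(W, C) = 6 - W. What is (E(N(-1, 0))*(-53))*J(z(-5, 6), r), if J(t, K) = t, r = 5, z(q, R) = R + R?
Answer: -17808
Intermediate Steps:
z(q, R) = 2*R
(E(N(-1, 0))*(-53))*J(z(-5, 6), r) = ((4*(6 - 1*(-1)))*(-53))*(2*6) = ((4*(6 + 1))*(-53))*12 = ((4*7)*(-53))*12 = (28*(-53))*12 = -1484*12 = -17808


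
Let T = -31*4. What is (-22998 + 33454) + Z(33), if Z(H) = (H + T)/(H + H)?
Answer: 690005/66 ≈ 10455.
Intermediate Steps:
T = -124
Z(H) = (-124 + H)/(2*H) (Z(H) = (H - 124)/(H + H) = (-124 + H)/((2*H)) = (-124 + H)*(1/(2*H)) = (-124 + H)/(2*H))
(-22998 + 33454) + Z(33) = (-22998 + 33454) + (1/2)*(-124 + 33)/33 = 10456 + (1/2)*(1/33)*(-91) = 10456 - 91/66 = 690005/66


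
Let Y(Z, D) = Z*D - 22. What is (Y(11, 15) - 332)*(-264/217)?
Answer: 7128/31 ≈ 229.94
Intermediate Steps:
Y(Z, D) = -22 + D*Z (Y(Z, D) = D*Z - 22 = -22 + D*Z)
(Y(11, 15) - 332)*(-264/217) = ((-22 + 15*11) - 332)*(-264/217) = ((-22 + 165) - 332)*(-264*1/217) = (143 - 332)*(-264/217) = -189*(-264/217) = 7128/31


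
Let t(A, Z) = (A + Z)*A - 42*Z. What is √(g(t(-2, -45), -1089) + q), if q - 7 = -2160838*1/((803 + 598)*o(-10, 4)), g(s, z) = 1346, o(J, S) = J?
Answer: 2*√18490019730/7005 ≈ 38.823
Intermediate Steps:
t(A, Z) = -42*Z + A*(A + Z) (t(A, Z) = A*(A + Z) - 42*Z = -42*Z + A*(A + Z))
q = 1129454/7005 (q = 7 - 2160838*(-1/(10*(803 + 598))) = 7 - 2160838/((-10*1401)) = 7 - 2160838/(-14010) = 7 - 2160838*(-1/14010) = 7 + 1080419/7005 = 1129454/7005 ≈ 161.24)
√(g(t(-2, -45), -1089) + q) = √(1346 + 1129454/7005) = √(10558184/7005) = 2*√18490019730/7005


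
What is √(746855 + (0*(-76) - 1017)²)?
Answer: 2*√445286 ≈ 1334.6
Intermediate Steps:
√(746855 + (0*(-76) - 1017)²) = √(746855 + (0 - 1017)²) = √(746855 + (-1017)²) = √(746855 + 1034289) = √1781144 = 2*√445286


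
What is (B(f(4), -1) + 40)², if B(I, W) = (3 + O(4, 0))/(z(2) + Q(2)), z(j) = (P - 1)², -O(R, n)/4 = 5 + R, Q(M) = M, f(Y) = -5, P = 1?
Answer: 2209/4 ≈ 552.25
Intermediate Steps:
O(R, n) = -20 - 4*R (O(R, n) = -4*(5 + R) = -20 - 4*R)
z(j) = 0 (z(j) = (1 - 1)² = 0² = 0)
B(I, W) = -33/2 (B(I, W) = (3 + (-20 - 4*4))/(0 + 2) = (3 + (-20 - 16))/2 = (3 - 36)*(½) = -33*½ = -33/2)
(B(f(4), -1) + 40)² = (-33/2 + 40)² = (47/2)² = 2209/4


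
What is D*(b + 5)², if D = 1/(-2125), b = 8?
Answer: -169/2125 ≈ -0.079529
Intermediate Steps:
D = -1/2125 ≈ -0.00047059
D*(b + 5)² = -(8 + 5)²/2125 = -1/2125*13² = -1/2125*169 = -169/2125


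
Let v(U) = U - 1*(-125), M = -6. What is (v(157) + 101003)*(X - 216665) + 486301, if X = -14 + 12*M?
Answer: -21953138734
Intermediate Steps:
v(U) = 125 + U (v(U) = U + 125 = 125 + U)
X = -86 (X = -14 + 12*(-6) = -14 - 72 = -86)
(v(157) + 101003)*(X - 216665) + 486301 = ((125 + 157) + 101003)*(-86 - 216665) + 486301 = (282 + 101003)*(-216751) + 486301 = 101285*(-216751) + 486301 = -21953625035 + 486301 = -21953138734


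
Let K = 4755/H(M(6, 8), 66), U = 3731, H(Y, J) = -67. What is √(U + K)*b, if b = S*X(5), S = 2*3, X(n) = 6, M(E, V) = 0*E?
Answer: 36*√16429874/67 ≈ 2177.9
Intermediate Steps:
M(E, V) = 0
K = -4755/67 (K = 4755/(-67) = 4755*(-1/67) = -4755/67 ≈ -70.970)
S = 6
b = 36 (b = 6*6 = 36)
√(U + K)*b = √(3731 - 4755/67)*36 = √(245222/67)*36 = (√16429874/67)*36 = 36*√16429874/67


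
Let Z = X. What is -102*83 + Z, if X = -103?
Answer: -8569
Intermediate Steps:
Z = -103
-102*83 + Z = -102*83 - 103 = -8466 - 103 = -8569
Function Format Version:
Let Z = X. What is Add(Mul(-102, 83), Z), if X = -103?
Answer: -8569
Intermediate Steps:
Z = -103
Add(Mul(-102, 83), Z) = Add(Mul(-102, 83), -103) = Add(-8466, -103) = -8569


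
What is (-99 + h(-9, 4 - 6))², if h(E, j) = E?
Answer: 11664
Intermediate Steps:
(-99 + h(-9, 4 - 6))² = (-99 - 9)² = (-108)² = 11664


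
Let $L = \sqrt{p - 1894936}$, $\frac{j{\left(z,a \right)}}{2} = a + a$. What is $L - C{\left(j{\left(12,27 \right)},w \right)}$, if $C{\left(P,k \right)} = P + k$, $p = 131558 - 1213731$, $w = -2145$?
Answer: $2037 + i \sqrt{2977109} \approx 2037.0 + 1725.4 i$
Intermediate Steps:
$p = -1082173$ ($p = 131558 - 1213731 = -1082173$)
$j{\left(z,a \right)} = 4 a$ ($j{\left(z,a \right)} = 2 \left(a + a\right) = 2 \cdot 2 a = 4 a$)
$L = i \sqrt{2977109}$ ($L = \sqrt{-1082173 - 1894936} = \sqrt{-2977109} = i \sqrt{2977109} \approx 1725.4 i$)
$L - C{\left(j{\left(12,27 \right)},w \right)} = i \sqrt{2977109} - \left(4 \cdot 27 - 2145\right) = i \sqrt{2977109} - \left(108 - 2145\right) = i \sqrt{2977109} - -2037 = i \sqrt{2977109} + 2037 = 2037 + i \sqrt{2977109}$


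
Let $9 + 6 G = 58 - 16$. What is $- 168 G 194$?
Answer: $-179256$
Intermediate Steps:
$G = \frac{11}{2}$ ($G = - \frac{3}{2} + \frac{58 - 16}{6} = - \frac{3}{2} + \frac{1}{6} \cdot 42 = - \frac{3}{2} + 7 = \frac{11}{2} \approx 5.5$)
$- 168 G 194 = \left(-168\right) \frac{11}{2} \cdot 194 = \left(-924\right) 194 = -179256$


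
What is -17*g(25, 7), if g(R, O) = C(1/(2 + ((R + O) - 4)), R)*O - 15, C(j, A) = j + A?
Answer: -81719/30 ≈ -2724.0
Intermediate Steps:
C(j, A) = A + j
g(R, O) = -15 + O*(R + 1/(-2 + O + R)) (g(R, O) = (R + 1/(2 + ((R + O) - 4)))*O - 15 = (R + 1/(2 + ((O + R) - 4)))*O - 15 = (R + 1/(2 + (-4 + O + R)))*O - 15 = (R + 1/(-2 + O + R))*O - 15 = O*(R + 1/(-2 + O + R)) - 15 = -15 + O*(R + 1/(-2 + O + R)))
-17*g(25, 7) = -17*(-15 + 7*(25 + 1/(-2 + 7 + 25))) = -17*(-15 + 7*(25 + 1/30)) = -17*(-15 + 7*(751/30)) = -17*(-15 + 5257/30) = -17*4807/30 = -81719/30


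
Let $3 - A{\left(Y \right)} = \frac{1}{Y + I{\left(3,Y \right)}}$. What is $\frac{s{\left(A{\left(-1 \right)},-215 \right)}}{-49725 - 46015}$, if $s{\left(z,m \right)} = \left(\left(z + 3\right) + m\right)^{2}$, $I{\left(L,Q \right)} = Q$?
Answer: $- \frac{173889}{382960} \approx -0.45407$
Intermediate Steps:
$A{\left(Y \right)} = 3 - \frac{1}{2 Y}$ ($A{\left(Y \right)} = 3 - \frac{1}{Y + Y} = 3 - \frac{1}{2 Y}$)
$s{\left(z,m \right)} = \left(3 + m + z\right)^{2}$ ($s{\left(z,m \right)} = \left(\left(3 + z\right) + m\right)^{2} = \left(3 + m + z\right)^{2}$)
$\frac{s{\left(A{\left(-1 \right)},-215 \right)}}{-49725 - 46015} = \frac{\left(3 - 215 + \left(3 - \frac{1}{2 \left(-1\right)}\right)\right)^{2}}{-49725 - 46015} = \frac{\left(3 - 215 + \left(3 - - \frac{1}{2}\right)\right)^{2}}{-49725 - 46015} = \frac{\left(3 - 215 + \left(3 + \frac{1}{2}\right)\right)^{2}}{-95740} = \left(3 - 215 + \frac{7}{2}\right)^{2} \left(- \frac{1}{95740}\right) = \left(- \frac{417}{2}\right)^{2} \left(- \frac{1}{95740}\right) = \frac{173889}{4} \left(- \frac{1}{95740}\right) = - \frac{173889}{382960}$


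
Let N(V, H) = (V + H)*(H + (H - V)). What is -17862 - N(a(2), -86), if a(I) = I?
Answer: -32478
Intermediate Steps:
N(V, H) = (H + V)*(-V + 2*H)
-17862 - N(a(2), -86) = -17862 - (-1*2² + 2*(-86)² - 86*2) = -17862 - (-1*4 + 2*7396 - 172) = -17862 - (-4 + 14792 - 172) = -17862 - 1*14616 = -17862 - 14616 = -32478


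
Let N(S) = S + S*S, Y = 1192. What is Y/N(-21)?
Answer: 298/105 ≈ 2.8381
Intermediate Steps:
N(S) = S + S²
Y/N(-21) = 1192/((-21*(1 - 21))) = 1192/((-21*(-20))) = 1192/420 = 1192*(1/420) = 298/105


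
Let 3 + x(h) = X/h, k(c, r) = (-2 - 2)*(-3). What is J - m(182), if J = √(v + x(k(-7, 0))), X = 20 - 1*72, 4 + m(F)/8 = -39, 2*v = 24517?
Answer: 344 + √441042/6 ≈ 454.69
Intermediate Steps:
v = 24517/2 (v = (½)*24517 = 24517/2 ≈ 12259.)
m(F) = -344 (m(F) = -32 + 8*(-39) = -32 - 312 = -344)
X = -52 (X = 20 - 72 = -52)
k(c, r) = 12 (k(c, r) = -4*(-3) = 12)
x(h) = -3 - 52/h
J = √441042/6 (J = √(24517/2 + (-3 - 52/12)) = √(24517/2 + (-3 - 52*1/12)) = √(24517/2 + (-3 - 13/3)) = √(24517/2 - 22/3) = √(73507/6) = √441042/6 ≈ 110.68)
J - m(182) = √441042/6 - 1*(-344) = √441042/6 + 344 = 344 + √441042/6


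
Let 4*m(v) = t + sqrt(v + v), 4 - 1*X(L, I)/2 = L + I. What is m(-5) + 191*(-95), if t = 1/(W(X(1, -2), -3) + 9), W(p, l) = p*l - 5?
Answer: -1887081/104 + I*sqrt(10)/4 ≈ -18145.0 + 0.79057*I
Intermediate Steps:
X(L, I) = 8 - 2*I - 2*L (X(L, I) = 8 - 2*(L + I) = 8 - 2*(I + L) = 8 + (-2*I - 2*L) = 8 - 2*I - 2*L)
W(p, l) = -5 + l*p (W(p, l) = l*p - 5 = -5 + l*p)
t = -1/26 (t = 1/((-5 - 3*(8 - 2*(-2) - 2*1)) + 9) = 1/((-5 - 3*(8 + 4 - 2)) + 9) = 1/((-5 - 3*10) + 9) = 1/((-5 - 30) + 9) = 1/(-35 + 9) = 1/(-26) = -1/26 ≈ -0.038462)
m(v) = -1/104 + sqrt(2)*sqrt(v)/4 (m(v) = (-1/26 + sqrt(v + v))/4 = (-1/26 + sqrt(2*v))/4 = (-1/26 + sqrt(2)*sqrt(v))/4 = -1/104 + sqrt(2)*sqrt(v)/4)
m(-5) + 191*(-95) = (-1/104 + sqrt(2)*sqrt(-5)/4) + 191*(-95) = (-1/104 + sqrt(2)*(I*sqrt(5))/4) - 18145 = (-1/104 + I*sqrt(10)/4) - 18145 = -1887081/104 + I*sqrt(10)/4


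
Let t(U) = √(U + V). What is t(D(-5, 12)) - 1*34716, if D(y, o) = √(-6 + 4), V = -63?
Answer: -34716 + √(-63 + I*√2) ≈ -34716.0 + 7.9378*I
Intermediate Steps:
D(y, o) = I*√2 (D(y, o) = √(-2) = I*√2)
t(U) = √(-63 + U) (t(U) = √(U - 63) = √(-63 + U))
t(D(-5, 12)) - 1*34716 = √(-63 + I*√2) - 1*34716 = √(-63 + I*√2) - 34716 = -34716 + √(-63 + I*√2)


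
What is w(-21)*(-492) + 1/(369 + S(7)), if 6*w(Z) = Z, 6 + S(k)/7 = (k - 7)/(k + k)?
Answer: 563095/327 ≈ 1722.0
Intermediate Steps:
S(k) = -42 + 7*(-7 + k)/(2*k) (S(k) = -42 + 7*((k - 7)/(k + k)) = -42 + 7*((-7 + k)/((2*k))) = -42 + 7*((-7 + k)*(1/(2*k))) = -42 + 7*((-7 + k)/(2*k)) = -42 + 7*(-7 + k)/(2*k))
w(Z) = Z/6
w(-21)*(-492) + 1/(369 + S(7)) = ((1/6)*(-21))*(-492) + 1/(369 + (7/2)*(-7 - 11*7)/7) = -7/2*(-492) + 1/(369 + (7/2)*(1/7)*(-7 - 77)) = 1722 + 1/(369 + (7/2)*(1/7)*(-84)) = 1722 + 1/(369 - 42) = 1722 + 1/327 = 563095/327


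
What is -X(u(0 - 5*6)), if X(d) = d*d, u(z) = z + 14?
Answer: -256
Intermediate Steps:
u(z) = 14 + z
X(d) = d²
-X(u(0 - 5*6)) = -(14 + (0 - 5*6))² = -(14 + (0 - 30))² = -(14 - 30)² = -1*(-16)² = -1*256 = -256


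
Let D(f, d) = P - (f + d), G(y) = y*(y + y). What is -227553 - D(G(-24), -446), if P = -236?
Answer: -226611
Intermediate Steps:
G(y) = 2*y² (G(y) = y*(2*y) = 2*y²)
D(f, d) = -236 - d - f (D(f, d) = -236 - (f + d) = -236 - (d + f) = -236 + (-d - f) = -236 - d - f)
-227553 - D(G(-24), -446) = -227553 - (-236 - 1*(-446) - 2*(-24)²) = -227553 - (-236 + 446 - 2*576) = -227553 - (-236 + 446 - 1*1152) = -227553 - (-236 + 446 - 1152) = -227553 - 1*(-942) = -227553 + 942 = -226611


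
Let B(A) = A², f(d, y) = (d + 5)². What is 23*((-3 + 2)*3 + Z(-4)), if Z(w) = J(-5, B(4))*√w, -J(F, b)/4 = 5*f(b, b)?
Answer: -69 - 405720*I ≈ -69.0 - 4.0572e+5*I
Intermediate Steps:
f(d, y) = (5 + d)²
J(F, b) = -20*(5 + b)²
Z(w) = -8820*√w (Z(w) = (-20*(5 + 4²)²)*√w = (-20*(5 + 16)²)*√w = (-20*21²)*√w = (-20*441)*√w = -8820*√w)
23*((-3 + 2)*3 + Z(-4)) = 23*((-3 + 2)*3 - 17640*I) = 23*(-1*3 - 17640*I) = 23*(-3 - 17640*I) = -69 - 405720*I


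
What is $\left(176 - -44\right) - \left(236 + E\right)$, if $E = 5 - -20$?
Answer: $-41$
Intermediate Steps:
$E = 25$ ($E = 5 + 20 = 25$)
$\left(176 - -44\right) - \left(236 + E\right) = \left(176 - -44\right) - 261 = \left(176 + 44\right) - 261 = 220 - 261 = -41$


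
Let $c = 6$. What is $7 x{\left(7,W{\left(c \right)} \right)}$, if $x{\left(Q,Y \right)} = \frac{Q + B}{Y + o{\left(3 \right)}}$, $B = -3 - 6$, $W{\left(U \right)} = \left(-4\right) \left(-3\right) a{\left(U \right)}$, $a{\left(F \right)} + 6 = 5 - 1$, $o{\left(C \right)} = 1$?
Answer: $\frac{14}{23} \approx 0.6087$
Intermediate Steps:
$a{\left(F \right)} = -2$ ($a{\left(F \right)} = -6 + \left(5 - 1\right) = -6 + 4 = -2$)
$W{\left(U \right)} = -24$ ($W{\left(U \right)} = \left(-4\right) \left(-3\right) \left(-2\right) = 12 \left(-2\right) = -24$)
$B = -9$ ($B = -3 - 6 = -9$)
$x{\left(Q,Y \right)} = \frac{-9 + Q}{1 + Y}$ ($x{\left(Q,Y \right)} = \frac{Q - 9}{Y + 1} = \frac{-9 + Q}{1 + Y}$)
$7 x{\left(7,W{\left(c \right)} \right)} = 7 \frac{-9 + 7}{1 - 24} = 7 \frac{1}{-23} \left(-2\right) = 7 \left(\left(- \frac{1}{23}\right) \left(-2\right)\right) = 7 \cdot \frac{2}{23} = \frac{14}{23}$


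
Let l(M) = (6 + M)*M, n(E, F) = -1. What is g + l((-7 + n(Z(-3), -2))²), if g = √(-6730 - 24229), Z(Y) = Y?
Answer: 4480 + I*√30959 ≈ 4480.0 + 175.95*I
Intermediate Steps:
l(M) = M*(6 + M)
g = I*√30959 (g = √(-30959) = I*√30959 ≈ 175.95*I)
g + l((-7 + n(Z(-3), -2))²) = I*√30959 + (-7 - 1)²*(6 + (-7 - 1)²) = I*√30959 + (-8)²*(6 + (-8)²) = I*√30959 + 64*(6 + 64) = I*√30959 + 64*70 = I*√30959 + 4480 = 4480 + I*√30959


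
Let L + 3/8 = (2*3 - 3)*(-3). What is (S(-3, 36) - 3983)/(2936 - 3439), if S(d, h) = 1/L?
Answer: 298733/37725 ≈ 7.9187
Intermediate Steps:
L = -75/8 (L = -3/8 + (2*3 - 3)*(-3) = -3/8 + (6 - 3)*(-3) = -3/8 + 3*(-3) = -3/8 - 9 = -75/8 ≈ -9.3750)
S(d, h) = -8/75 (S(d, h) = 1/(-75/8) = -8/75)
(S(-3, 36) - 3983)/(2936 - 3439) = (-8/75 - 3983)/(2936 - 3439) = -298733/75/(-503) = -298733/75*(-1/503) = 298733/37725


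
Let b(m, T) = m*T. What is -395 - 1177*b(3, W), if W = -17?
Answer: 59632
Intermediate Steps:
b(m, T) = T*m
-395 - 1177*b(3, W) = -395 - (-20009)*3 = -395 - 1177*(-51) = -395 + 60027 = 59632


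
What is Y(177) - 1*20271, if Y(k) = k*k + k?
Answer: 11235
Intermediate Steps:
Y(k) = k + k**2 (Y(k) = k**2 + k = k + k**2)
Y(177) - 1*20271 = 177*(1 + 177) - 1*20271 = 177*178 - 20271 = 31506 - 20271 = 11235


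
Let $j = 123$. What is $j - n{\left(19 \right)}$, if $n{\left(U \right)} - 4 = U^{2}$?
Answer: $-242$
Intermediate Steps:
$n{\left(U \right)} = 4 + U^{2}$
$j - n{\left(19 \right)} = 123 - \left(4 + 19^{2}\right) = 123 - \left(4 + 361\right) = 123 - 365 = -242$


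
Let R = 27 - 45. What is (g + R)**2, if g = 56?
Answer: 1444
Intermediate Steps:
R = -18
(g + R)**2 = (56 - 18)**2 = 38**2 = 1444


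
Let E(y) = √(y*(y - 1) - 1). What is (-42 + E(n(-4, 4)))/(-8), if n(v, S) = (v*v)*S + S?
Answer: 21/4 - √4555/8 ≈ -3.1863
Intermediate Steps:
n(v, S) = S + S*v² (n(v, S) = v²*S + S = S*v² + S = S + S*v²)
E(y) = √(-1 + y*(-1 + y)) (E(y) = √(y*(-1 + y) - 1) = √(-1 + y*(-1 + y)))
(-42 + E(n(-4, 4)))/(-8) = (-42 + √(-1 + (4*(1 + (-4)²))² - 4*(1 + (-4)²)))/(-8) = (-42 + √(-1 + (4*(1 + 16))² - 4*(1 + 16)))*(-⅛) = (-42 + √(-1 + (4*17)² - 4*17))*(-⅛) = (-42 + √(-1 + 68² - 1*68))*(-⅛) = (-42 + √(-1 + 4624 - 68))*(-⅛) = (-42 + √4555)*(-⅛) = 21/4 - √4555/8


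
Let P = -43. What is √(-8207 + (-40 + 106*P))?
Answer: I*√12805 ≈ 113.16*I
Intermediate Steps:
√(-8207 + (-40 + 106*P)) = √(-8207 + (-40 + 106*(-43))) = √(-8207 + (-40 - 4558)) = √(-8207 - 4598) = √(-12805) = I*√12805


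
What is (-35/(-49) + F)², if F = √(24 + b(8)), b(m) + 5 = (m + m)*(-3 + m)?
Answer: 4876/49 + 30*√11/7 ≈ 113.72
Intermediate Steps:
b(m) = -5 + 2*m*(-3 + m) (b(m) = -5 + (m + m)*(-3 + m) = -5 + (2*m)*(-3 + m) = -5 + 2*m*(-3 + m))
F = 3*√11 (F = √(24 + (-5 - 6*8 + 2*8²)) = √(24 + (-5 - 48 + 2*64)) = √(24 + (-5 - 48 + 128)) = √(24 + 75) = √99 = 3*√11 ≈ 9.9499)
(-35/(-49) + F)² = (-35/(-49) + 3*√11)² = (-35*(-1/49) + 3*√11)² = (5/7 + 3*√11)²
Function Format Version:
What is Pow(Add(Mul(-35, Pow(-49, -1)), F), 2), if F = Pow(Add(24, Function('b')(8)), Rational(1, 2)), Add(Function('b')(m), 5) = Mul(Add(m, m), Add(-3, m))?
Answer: Add(Rational(4876, 49), Mul(Rational(30, 7), Pow(11, Rational(1, 2)))) ≈ 113.72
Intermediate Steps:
Function('b')(m) = Add(-5, Mul(2, m, Add(-3, m))) (Function('b')(m) = Add(-5, Mul(Add(m, m), Add(-3, m))) = Add(-5, Mul(Mul(2, m), Add(-3, m))) = Add(-5, Mul(2, m, Add(-3, m))))
F = Mul(3, Pow(11, Rational(1, 2))) (F = Pow(Add(24, Add(-5, Mul(-6, 8), Mul(2, Pow(8, 2)))), Rational(1, 2)) = Pow(Add(24, Add(-5, -48, Mul(2, 64))), Rational(1, 2)) = Pow(Add(24, Add(-5, -48, 128)), Rational(1, 2)) = Pow(Add(24, 75), Rational(1, 2)) = Pow(99, Rational(1, 2)) = Mul(3, Pow(11, Rational(1, 2))) ≈ 9.9499)
Pow(Add(Mul(-35, Pow(-49, -1)), F), 2) = Pow(Add(Mul(-35, Pow(-49, -1)), Mul(3, Pow(11, Rational(1, 2)))), 2) = Pow(Add(Mul(-35, Rational(-1, 49)), Mul(3, Pow(11, Rational(1, 2)))), 2) = Pow(Add(Rational(5, 7), Mul(3, Pow(11, Rational(1, 2)))), 2)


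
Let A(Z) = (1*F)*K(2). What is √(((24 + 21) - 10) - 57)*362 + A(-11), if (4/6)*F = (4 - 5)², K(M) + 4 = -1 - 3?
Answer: -12 + 362*I*√22 ≈ -12.0 + 1697.9*I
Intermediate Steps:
K(M) = -8 (K(M) = -4 + (-1 - 3) = -4 - 4 = -8)
F = 3/2 (F = 3*(4 - 5)²/2 = (3/2)*(-1)² = (3/2)*1 = 3/2 ≈ 1.5000)
A(Z) = -12 (A(Z) = (1*(3/2))*(-8) = (3/2)*(-8) = -12)
√(((24 + 21) - 10) - 57)*362 + A(-11) = √(((24 + 21) - 10) - 57)*362 - 12 = √((45 - 10) - 57)*362 - 12 = √(35 - 57)*362 - 12 = √(-22)*362 - 12 = (I*√22)*362 - 12 = 362*I*√22 - 12 = -12 + 362*I*√22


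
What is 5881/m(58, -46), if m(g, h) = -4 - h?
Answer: 5881/42 ≈ 140.02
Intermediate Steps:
5881/m(58, -46) = 5881/(-4 - 1*(-46)) = 5881/(-4 + 46) = 5881/42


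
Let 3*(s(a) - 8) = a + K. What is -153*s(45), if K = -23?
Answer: -2346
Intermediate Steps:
s(a) = ⅓ + a/3 (s(a) = 8 + (a - 23)/3 = 8 + (-23 + a)/3 = 8 + (-23/3 + a/3) = ⅓ + a/3)
-153*s(45) = -153*(⅓ + (⅓)*45) = -153*(⅓ + 15) = -153*46/3 = -2346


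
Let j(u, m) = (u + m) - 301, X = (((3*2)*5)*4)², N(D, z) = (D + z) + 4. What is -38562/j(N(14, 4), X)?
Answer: -12854/4707 ≈ -2.7308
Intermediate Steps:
N(D, z) = 4 + D + z
X = 14400 (X = ((6*5)*4)² = (30*4)² = 120² = 14400)
j(u, m) = -301 + m + u (j(u, m) = (m + u) - 301 = -301 + m + u)
-38562/j(N(14, 4), X) = -38562/(-301 + 14400 + (4 + 14 + 4)) = -38562/(-301 + 14400 + 22) = -38562/14121 = -38562*1/14121 = -12854/4707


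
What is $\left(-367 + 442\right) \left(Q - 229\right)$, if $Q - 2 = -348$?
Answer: $-43125$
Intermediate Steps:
$Q = -346$ ($Q = 2 - 348 = -346$)
$\left(-367 + 442\right) \left(Q - 229\right) = \left(-367 + 442\right) \left(-346 - 229\right) = 75 \left(-575\right) = -43125$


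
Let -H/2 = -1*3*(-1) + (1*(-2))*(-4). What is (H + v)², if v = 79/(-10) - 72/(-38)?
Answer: 28313041/36100 ≈ 784.29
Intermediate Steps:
v = -1141/190 (v = 79*(-⅒) - 72*(-1/38) = -79/10 + 36/19 = -1141/190 ≈ -6.0053)
H = -22 (H = -2*(-1*3*(-1) + (1*(-2))*(-4)) = -2*(-3*(-1) - 2*(-4)) = -2*(3 + 8) = -2*11 = -22)
(H + v)² = (-22 - 1141/190)² = (-5321/190)² = 28313041/36100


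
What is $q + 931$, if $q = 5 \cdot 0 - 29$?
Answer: $902$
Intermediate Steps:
$q = -29$ ($q = 0 - 29 = -29$)
$q + 931 = -29 + 931 = 902$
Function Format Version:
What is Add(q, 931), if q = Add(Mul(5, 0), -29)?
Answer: 902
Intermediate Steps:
q = -29 (q = Add(0, -29) = -29)
Add(q, 931) = Add(-29, 931) = 902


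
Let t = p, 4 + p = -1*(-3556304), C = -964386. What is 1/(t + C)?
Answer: 1/2591914 ≈ 3.8582e-7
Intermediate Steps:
p = 3556300 (p = -4 - 1*(-3556304) = -4 + 3556304 = 3556300)
t = 3556300
1/(t + C) = 1/(3556300 - 964386) = 1/2591914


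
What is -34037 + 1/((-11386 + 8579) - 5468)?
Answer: -281656176/8275 ≈ -34037.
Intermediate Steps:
-34037 + 1/((-11386 + 8579) - 5468) = -34037 + 1/(-2807 - 5468) = -34037 + 1/(-8275) = -34037 - 1/8275 = -281656176/8275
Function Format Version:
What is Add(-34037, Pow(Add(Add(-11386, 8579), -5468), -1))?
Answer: Rational(-281656176, 8275) ≈ -34037.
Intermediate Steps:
Add(-34037, Pow(Add(Add(-11386, 8579), -5468), -1)) = Add(-34037, Pow(Add(-2807, -5468), -1)) = Add(-34037, Pow(-8275, -1)) = Add(-34037, Rational(-1, 8275)) = Rational(-281656176, 8275)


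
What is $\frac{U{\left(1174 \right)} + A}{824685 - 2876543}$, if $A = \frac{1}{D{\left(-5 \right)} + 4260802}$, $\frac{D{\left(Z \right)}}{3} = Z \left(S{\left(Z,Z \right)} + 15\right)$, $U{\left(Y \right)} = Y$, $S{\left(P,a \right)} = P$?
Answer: $- \frac{5002005449}{8742252891416} \approx -0.00057216$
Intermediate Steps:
$D{\left(Z \right)} = 3 Z \left(15 + Z\right)$ ($D{\left(Z \right)} = 3 Z \left(Z + 15\right) = 3 Z \left(15 + Z\right)$)
$A = \frac{1}{4260652}$ ($A = \frac{1}{3 \left(-5\right) \left(15 - 5\right) + 4260802} = \frac{1}{3 \left(-5\right) 10 + 4260802} = \frac{1}{-150 + 4260802} = \frac{1}{4260652} \approx 2.3471 \cdot 10^{-7}$)
$\frac{U{\left(1174 \right)} + A}{824685 - 2876543} = \frac{1174 + \frac{1}{4260652}}{824685 - 2876543} = \frac{5002005449}{4260652 \left(-2051858\right)} = \frac{5002005449}{4260652} \left(- \frac{1}{2051858}\right) = - \frac{5002005449}{8742252891416}$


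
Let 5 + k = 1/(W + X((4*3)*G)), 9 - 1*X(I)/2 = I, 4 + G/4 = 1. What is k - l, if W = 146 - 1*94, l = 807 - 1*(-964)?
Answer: -635807/358 ≈ -1776.0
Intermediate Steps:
G = -12 (G = -16 + 4*1 = -16 + 4 = -12)
l = 1771 (l = 807 + 964 = 1771)
X(I) = 18 - 2*I
W = 52 (W = 146 - 94 = 52)
k = -1789/358 (k = -5 + 1/(52 + (18 - 2*4*3*(-12))) = -5 + 1/(52 + (18 - 24*(-12))) = -5 + 1/(52 + (18 - 2*(-144))) = -5 + 1/(52 + (18 + 288)) = -5 + 1/(52 + 306) = -5 + 1/358 = -1789/358 ≈ -4.9972)
k - l = -1789/358 - 1*1771 = -1789/358 - 1771 = -635807/358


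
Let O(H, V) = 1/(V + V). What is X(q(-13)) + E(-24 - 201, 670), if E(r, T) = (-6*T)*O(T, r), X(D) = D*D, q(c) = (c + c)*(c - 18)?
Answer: 9744674/15 ≈ 6.4965e+5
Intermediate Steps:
q(c) = 2*c*(-18 + c) (q(c) = (2*c)*(-18 + c) = 2*c*(-18 + c))
X(D) = D²
O(H, V) = 1/(2*V)
E(r, T) = -3*T/r (E(r, T) = (-6*T)*(1/(2*r)) = -3*T/r)
X(q(-13)) + E(-24 - 201, 670) = (2*(-13)*(-18 - 13))² - 3*670/(-24 - 201) = (2*(-13)*(-31))² - 3*670/(-225) = 806² - 3*670*(-1/225) = 649636 + 134/15 = 9744674/15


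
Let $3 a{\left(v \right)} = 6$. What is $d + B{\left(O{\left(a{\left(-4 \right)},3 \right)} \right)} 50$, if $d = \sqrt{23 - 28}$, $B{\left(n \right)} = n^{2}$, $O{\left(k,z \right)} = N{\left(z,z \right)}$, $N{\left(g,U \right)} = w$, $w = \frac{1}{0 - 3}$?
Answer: $\frac{50}{9} + i \sqrt{5} \approx 5.5556 + 2.2361 i$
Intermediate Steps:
$w = - \frac{1}{3}$ ($w = \frac{1}{-3} = - \frac{1}{3} \approx -0.33333$)
$N{\left(g,U \right)} = - \frac{1}{3}$
$a{\left(v \right)} = 2$ ($a{\left(v \right)} = \frac{1}{3} \cdot 6 = 2$)
$O{\left(k,z \right)} = - \frac{1}{3}$
$d = i \sqrt{5}$ ($d = \sqrt{-5} = i \sqrt{5} \approx 2.2361 i$)
$d + B{\left(O{\left(a{\left(-4 \right)},3 \right)} \right)} 50 = i \sqrt{5} + \left(- \frac{1}{3}\right)^{2} \cdot 50 = i \sqrt{5} + \frac{1}{9} \cdot 50 = i \sqrt{5} + \frac{50}{9} = \frac{50}{9} + i \sqrt{5}$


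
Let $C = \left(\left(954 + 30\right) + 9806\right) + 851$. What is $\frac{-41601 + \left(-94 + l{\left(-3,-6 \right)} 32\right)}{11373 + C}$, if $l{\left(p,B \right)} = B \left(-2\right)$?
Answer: $- \frac{41311}{23014} \approx -1.795$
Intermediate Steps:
$C = 11641$ ($C = \left(984 + 9806\right) + 851 = 10790 + 851 = 11641$)
$l{\left(p,B \right)} = - 2 B$
$\frac{-41601 + \left(-94 + l{\left(-3,-6 \right)} 32\right)}{11373 + C} = \frac{-41601 - \left(94 - \left(-2\right) \left(-6\right) 32\right)}{11373 + 11641} = \frac{-41601 + \left(-94 + 12 \cdot 32\right)}{23014} = \left(-41601 + \left(-94 + 384\right)\right) \frac{1}{23014} = \left(-41601 + 290\right) \frac{1}{23014} = \left(-41311\right) \frac{1}{23014} = - \frac{41311}{23014}$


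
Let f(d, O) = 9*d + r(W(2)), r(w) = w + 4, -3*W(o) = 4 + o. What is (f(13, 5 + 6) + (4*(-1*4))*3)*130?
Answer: 9230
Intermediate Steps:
W(o) = -4/3 - o/3 (W(o) = -(4 + o)/3 = -4/3 - o/3)
r(w) = 4 + w
f(d, O) = 2 + 9*d (f(d, O) = 9*d + (4 + (-4/3 - ⅓*2)) = 9*d + (4 + (-4/3 - ⅔)) = 9*d + (4 - 2) = 9*d + 2 = 2 + 9*d)
(f(13, 5 + 6) + (4*(-1*4))*3)*130 = ((2 + 9*13) + (4*(-1*4))*3)*130 = ((2 + 117) + (4*(-4))*3)*130 = (119 - 16*3)*130 = (119 - 48)*130 = 71*130 = 9230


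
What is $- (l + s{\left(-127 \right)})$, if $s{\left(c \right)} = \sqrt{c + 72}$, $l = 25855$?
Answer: $-25855 - i \sqrt{55} \approx -25855.0 - 7.4162 i$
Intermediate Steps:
$s{\left(c \right)} = \sqrt{72 + c}$
$- (l + s{\left(-127 \right)}) = - (25855 + \sqrt{72 - 127}) = - (25855 + \sqrt{-55}) = - (25855 + i \sqrt{55}) = -25855 - i \sqrt{55}$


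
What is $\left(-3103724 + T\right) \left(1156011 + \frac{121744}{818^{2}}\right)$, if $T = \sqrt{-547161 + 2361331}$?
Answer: $- \frac{600194132536806548}{167281} + \frac{193378706527 \sqrt{1814170}}{167281} \approx -3.5864 \cdot 10^{12}$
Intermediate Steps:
$T = \sqrt{1814170} \approx 1346.9$
$\left(-3103724 + T\right) \left(1156011 + \frac{121744}{818^{2}}\right) = \left(-3103724 + \sqrt{1814170}\right) \left(1156011 + \frac{121744}{818^{2}}\right) = \left(-3103724 + \sqrt{1814170}\right) \left(1156011 + \frac{121744}{669124}\right) = \left(-3103724 + \sqrt{1814170}\right) \left(1156011 + 121744 \cdot \frac{1}{669124}\right) = \left(-3103724 + \sqrt{1814170}\right) \left(1156011 + \frac{30436}{167281}\right) = \left(-3103724 + \sqrt{1814170}\right) \frac{193378706527}{167281} = - \frac{600194132536806548}{167281} + \frac{193378706527 \sqrt{1814170}}{167281}$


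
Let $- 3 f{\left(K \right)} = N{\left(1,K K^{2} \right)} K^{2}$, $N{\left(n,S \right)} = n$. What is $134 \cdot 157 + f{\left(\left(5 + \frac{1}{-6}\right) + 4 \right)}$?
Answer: $\frac{2269295}{108} \approx 21012.0$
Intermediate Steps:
$f{\left(K \right)} = - \frac{K^{2}}{3}$ ($f{\left(K \right)} = - \frac{1 K^{2}}{3} = - \frac{K^{2}}{3}$)
$134 \cdot 157 + f{\left(\left(5 + \frac{1}{-6}\right) + 4 \right)} = 134 \cdot 157 - \frac{\left(\left(5 + \frac{1}{-6}\right) + 4\right)^{2}}{3} = 21038 - \frac{\left(\left(5 - \frac{1}{6}\right) + 4\right)^{2}}{3} = 21038 - \frac{\left(\frac{29}{6} + 4\right)^{2}}{3} = 21038 - \frac{\left(\frac{53}{6}\right)^{2}}{3} = 21038 - \frac{2809}{108} = \frac{2269295}{108}$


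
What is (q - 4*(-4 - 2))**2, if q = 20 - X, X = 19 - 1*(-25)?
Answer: 0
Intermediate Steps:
X = 44 (X = 19 + 25 = 44)
q = -24 (q = 20 - 1*44 = 20 - 44 = -24)
(q - 4*(-4 - 2))**2 = (-24 - 4*(-4 - 2))**2 = (-24 - 4*(-6))**2 = (-24 + 24)**2 = 0**2 = 0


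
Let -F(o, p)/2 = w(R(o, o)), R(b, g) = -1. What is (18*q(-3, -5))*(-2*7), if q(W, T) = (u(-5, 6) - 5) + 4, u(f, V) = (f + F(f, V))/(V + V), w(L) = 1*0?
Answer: 357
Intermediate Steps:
w(L) = 0
F(o, p) = 0 (F(o, p) = -2*0 = 0)
u(f, V) = f/(2*V) (u(f, V) = (f + 0)/(V + V) = f/((2*V)) = f*(1/(2*V)) = f/(2*V))
q(W, T) = -17/12 (q(W, T) = ((1/2)*(-5)/6 - 5) + 4 = ((1/2)*(-5)*(1/6) - 5) + 4 = (-5/12 - 5) + 4 = -65/12 + 4 = -17/12)
(18*q(-3, -5))*(-2*7) = (18*(-17/12))*(-2*7) = -51/2*(-14) = 357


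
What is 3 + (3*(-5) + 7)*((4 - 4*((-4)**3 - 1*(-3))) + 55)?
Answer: -2421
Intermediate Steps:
3 + (3*(-5) + 7)*((4 - 4*((-4)**3 - 1*(-3))) + 55) = 3 + (-15 + 7)*((4 - 4*(-64 + 3)) + 55) = 3 - 8*((4 - 4*(-61)) + 55) = 3 - 8*((4 + 244) + 55) = 3 - 8*(248 + 55) = 3 - 8*303 = 3 - 2424 = -2421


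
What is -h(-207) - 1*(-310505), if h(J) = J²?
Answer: 267656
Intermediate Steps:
-h(-207) - 1*(-310505) = -1*(-207)² - 1*(-310505) = -1*42849 + 310505 = -42849 + 310505 = 267656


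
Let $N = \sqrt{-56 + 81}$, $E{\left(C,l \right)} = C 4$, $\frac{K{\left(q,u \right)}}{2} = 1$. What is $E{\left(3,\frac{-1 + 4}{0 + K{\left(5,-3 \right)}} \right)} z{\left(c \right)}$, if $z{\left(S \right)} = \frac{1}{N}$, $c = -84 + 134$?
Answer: $\frac{12}{5} \approx 2.4$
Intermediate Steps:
$K{\left(q,u \right)} = 2$ ($K{\left(q,u \right)} = 2 \cdot 1 = 2$)
$E{\left(C,l \right)} = 4 C$
$N = 5$ ($N = \sqrt{25} = 5$)
$c = 50$
$z{\left(S \right)} = \frac{1}{5}$
$E{\left(3,\frac{-1 + 4}{0 + K{\left(5,-3 \right)}} \right)} z{\left(c \right)} = 4 \cdot 3 \cdot \frac{1}{5} = 12 \cdot \frac{1}{5} = \frac{12}{5}$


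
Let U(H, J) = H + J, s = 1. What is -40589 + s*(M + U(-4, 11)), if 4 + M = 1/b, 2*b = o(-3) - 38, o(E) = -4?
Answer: -852307/21 ≈ -40586.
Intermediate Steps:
b = -21 (b = (-4 - 38)/2 = (1/2)*(-42) = -21)
M = -85/21 (M = -4 + 1/(-21) = -4 - 1/21 = -85/21 ≈ -4.0476)
-40589 + s*(M + U(-4, 11)) = -40589 + 1*(-85/21 + (-4 + 11)) = -40589 + 1*(-85/21 + 7) = -40589 + 1*(62/21) = -40589 + 62/21 = -852307/21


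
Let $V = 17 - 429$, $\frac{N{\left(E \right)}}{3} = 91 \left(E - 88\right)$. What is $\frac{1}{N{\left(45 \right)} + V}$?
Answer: $- \frac{1}{12151} \approx -8.2298 \cdot 10^{-5}$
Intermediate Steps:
$N{\left(E \right)} = -24024 + 273 E$ ($N{\left(E \right)} = 3 \cdot 91 \left(E - 88\right) = 3 \cdot 91 \left(-88 + E\right) = 3 \left(-8008 + 91 E\right) = -24024 + 273 E$)
$V = -412$ ($V = 17 - 429 = -412$)
$\frac{1}{N{\left(45 \right)} + V} = \frac{1}{\left(-24024 + 273 \cdot 45\right) - 412} = \frac{1}{\left(-24024 + 12285\right) - 412} = \frac{1}{-11739 - 412} = \frac{1}{-12151} = - \frac{1}{12151}$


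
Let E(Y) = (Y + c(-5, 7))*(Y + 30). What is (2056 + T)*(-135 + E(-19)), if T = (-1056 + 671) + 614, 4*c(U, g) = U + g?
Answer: -1546945/2 ≈ -7.7347e+5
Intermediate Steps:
c(U, g) = U/4 + g/4 (c(U, g) = (U + g)/4 = U/4 + g/4)
E(Y) = (½ + Y)*(30 + Y) (E(Y) = (Y + ((¼)*(-5) + (¼)*7))*(Y + 30) = (Y + (-5/4 + 7/4))*(30 + Y) = (Y + ½)*(30 + Y) = (½ + Y)*(30 + Y))
T = 229 (T = -385 + 614 = 229)
(2056 + T)*(-135 + E(-19)) = (2056 + 229)*(-135 + (15 + (-19)² + (61/2)*(-19))) = 2285*(-135 + (15 + 361 - 1159/2)) = 2285*(-135 - 407/2) = 2285*(-677/2) = -1546945/2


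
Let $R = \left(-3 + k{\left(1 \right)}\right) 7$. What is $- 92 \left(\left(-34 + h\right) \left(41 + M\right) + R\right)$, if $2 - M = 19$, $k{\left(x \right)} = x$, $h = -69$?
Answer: $228712$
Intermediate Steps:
$M = -17$ ($M = 2 - 19 = -17$)
$R = -14$ ($R = \left(-3 + 1\right) 7 = \left(-2\right) 7 = -14$)
$- 92 \left(\left(-34 + h\right) \left(41 + M\right) + R\right) = - 92 \left(\left(-34 - 69\right) \left(41 - 17\right) - 14\right) = - 92 \left(\left(-103\right) 24 - 14\right) = - 92 \left(-2472 - 14\right) = \left(-92\right) \left(-2486\right) = 228712$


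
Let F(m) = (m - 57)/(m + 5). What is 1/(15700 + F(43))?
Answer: 24/376793 ≈ 6.3695e-5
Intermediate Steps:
F(m) = (-57 + m)/(5 + m)
1/(15700 + F(43)) = 1/(15700 + (-57 + 43)/(5 + 43)) = 1/(15700 - 14/48) = 1/(15700 + (1/48)*(-14)) = 1/(15700 - 7/24) = 1/(376793/24) = 24/376793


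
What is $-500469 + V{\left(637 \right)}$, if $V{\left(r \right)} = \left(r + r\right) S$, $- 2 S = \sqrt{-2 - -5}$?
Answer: $-500469 - 637 \sqrt{3} \approx -5.0157 \cdot 10^{5}$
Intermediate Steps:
$S = - \frac{\sqrt{3}}{2}$ ($S = - \frac{\sqrt{-2 - -5}}{2} = - \frac{\sqrt{-2 + 5}}{2} = - \frac{\sqrt{3}}{2} \approx -0.86602$)
$V{\left(r \right)} = - r \sqrt{3}$ ($V{\left(r \right)} = \left(r + r\right) \left(- \frac{\sqrt{3}}{2}\right) = 2 r \left(- \frac{\sqrt{3}}{2}\right) = - r \sqrt{3}$)
$-500469 + V{\left(637 \right)} = -500469 - 637 \sqrt{3}$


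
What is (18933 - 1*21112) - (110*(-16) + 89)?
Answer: -508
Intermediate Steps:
(18933 - 1*21112) - (110*(-16) + 89) = (18933 - 21112) - (-1760 + 89) = -2179 - 1*(-1671) = -2179 + 1671 = -508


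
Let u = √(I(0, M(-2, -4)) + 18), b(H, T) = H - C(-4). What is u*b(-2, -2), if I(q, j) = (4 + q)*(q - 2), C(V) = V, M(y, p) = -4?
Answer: 2*√10 ≈ 6.3246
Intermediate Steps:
I(q, j) = (-2 + q)*(4 + q) (I(q, j) = (4 + q)*(-2 + q) = (-2 + q)*(4 + q))
b(H, T) = 4 + H (b(H, T) = H - 1*(-4) = H + 4 = 4 + H)
u = √10 (u = √((-8 + 0² + 2*0) + 18) = √((-8 + 0 + 0) + 18) = √(-8 + 18) = √10 ≈ 3.1623)
u*b(-2, -2) = √10*(4 - 2) = √10*2 = 2*√10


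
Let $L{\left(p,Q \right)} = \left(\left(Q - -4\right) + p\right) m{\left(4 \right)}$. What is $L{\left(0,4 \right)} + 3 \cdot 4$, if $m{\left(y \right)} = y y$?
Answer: $140$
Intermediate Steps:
$m{\left(y \right)} = y^{2}$
$L{\left(p,Q \right)} = 64 + 16 Q + 16 p$ ($L{\left(p,Q \right)} = \left(\left(Q - -4\right) + p\right) 4^{2} = \left(\left(Q + 4\right) + p\right) 16 = \left(\left(4 + Q\right) + p\right) 16 = \left(4 + Q + p\right) 16 = 64 + 16 Q + 16 p$)
$L{\left(0,4 \right)} + 3 \cdot 4 = \left(64 + 16 \cdot 4 + 16 \cdot 0\right) + 3 \cdot 4 = \left(64 + 64 + 0\right) + 12 = 128 + 12 = 140$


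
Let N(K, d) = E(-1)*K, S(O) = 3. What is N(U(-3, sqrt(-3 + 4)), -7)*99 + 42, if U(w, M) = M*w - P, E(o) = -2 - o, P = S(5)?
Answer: 636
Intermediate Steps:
P = 3
U(w, M) = -3 + M*w (U(w, M) = M*w - 1*3 = M*w - 3 = -3 + M*w)
N(K, d) = -K (N(K, d) = (-2 - 1*(-1))*K = (-2 + 1)*K = -K)
N(U(-3, sqrt(-3 + 4)), -7)*99 + 42 = -(-3 + sqrt(-3 + 4)*(-3))*99 + 42 = -(-3 + sqrt(1)*(-3))*99 + 42 = -(-3 + 1*(-3))*99 + 42 = -(-3 - 3)*99 + 42 = -1*(-6)*99 + 42 = 6*99 + 42 = 594 + 42 = 636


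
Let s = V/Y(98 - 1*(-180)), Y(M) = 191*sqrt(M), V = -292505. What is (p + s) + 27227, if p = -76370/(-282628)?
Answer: 3847594463/141314 - 292505*sqrt(278)/53098 ≈ 27135.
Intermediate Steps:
p = 38185/141314 (p = -76370*(-1/282628) = 38185/141314 ≈ 0.27021)
s = -292505*sqrt(278)/53098 (s = -292505*1/(191*sqrt(98 - 1*(-180))) = -292505*1/(191*sqrt(98 + 180)) = -292505*sqrt(278)/53098 ≈ -91.850)
(p + s) + 27227 = (38185/141314 - 292505*sqrt(278)/53098) + 27227 = 3847594463/141314 - 292505*sqrt(278)/53098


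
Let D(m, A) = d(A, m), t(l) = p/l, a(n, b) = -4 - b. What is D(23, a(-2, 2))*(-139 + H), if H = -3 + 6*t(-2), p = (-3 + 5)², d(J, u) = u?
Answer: -3542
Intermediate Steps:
p = 4 (p = 2² = 4)
t(l) = 4/l
D(m, A) = m
H = -15 (H = -3 + 6*(4/(-2)) = -3 + 6*(4*(-½)) = -3 + 6*(-2) = -3 - 12 = -15)
D(23, a(-2, 2))*(-139 + H) = 23*(-139 - 15) = 23*(-154) = -3542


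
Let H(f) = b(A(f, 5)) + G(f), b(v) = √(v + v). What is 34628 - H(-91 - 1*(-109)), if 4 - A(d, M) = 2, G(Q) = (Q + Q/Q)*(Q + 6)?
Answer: 34170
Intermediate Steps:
G(Q) = (1 + Q)*(6 + Q) (G(Q) = (Q + 1)*(6 + Q) = (1 + Q)*(6 + Q))
A(d, M) = 2 (A(d, M) = 4 - 1*2 = 4 - 2 = 2)
b(v) = √2*√v (b(v) = √(2*v) = √2*√v)
H(f) = 8 + f² + 7*f (H(f) = √2*√2 + (6 + f² + 7*f) = 2 + (6 + f² + 7*f) = 8 + f² + 7*f)
34628 - H(-91 - 1*(-109)) = 34628 - (8 + (-91 - 1*(-109))² + 7*(-91 - 1*(-109))) = 34628 - (8 + (-91 + 109)² + 7*(-91 + 109)) = 34628 - (8 + 18² + 7*18) = 34628 - (8 + 324 + 126) = 34628 - 1*458 = 34628 - 458 = 34170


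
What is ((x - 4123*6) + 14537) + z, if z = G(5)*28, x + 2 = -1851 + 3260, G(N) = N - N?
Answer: -8794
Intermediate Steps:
G(N) = 0
x = 1407 (x = -2 + (-1851 + 3260) = -2 + 1409 = 1407)
z = 0 (z = 0*28 = 0)
((x - 4123*6) + 14537) + z = ((1407 - 4123*6) + 14537) + 0 = ((1407 - 1*24738) + 14537) + 0 = ((1407 - 24738) + 14537) + 0 = (-23331 + 14537) + 0 = -8794 + 0 = -8794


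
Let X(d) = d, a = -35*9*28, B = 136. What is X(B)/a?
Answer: -34/2205 ≈ -0.015419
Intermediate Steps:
a = -8820 (a = -315*28 = -8820)
X(B)/a = 136/(-8820) = 136*(-1/8820) = -34/2205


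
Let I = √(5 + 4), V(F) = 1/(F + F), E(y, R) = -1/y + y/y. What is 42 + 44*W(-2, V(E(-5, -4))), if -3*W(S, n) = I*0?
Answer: 42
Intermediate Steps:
E(y, R) = 1 - 1/y (E(y, R) = -1/y + 1 = 1 - 1/y)
V(F) = 1/(2*F)
I = 3 (I = √9 = 3)
W(S, n) = 0 (W(S, n) = -0 = -⅓*0 = 0)
42 + 44*W(-2, V(E(-5, -4))) = 42 + 44*0 = 42 + 0 = 42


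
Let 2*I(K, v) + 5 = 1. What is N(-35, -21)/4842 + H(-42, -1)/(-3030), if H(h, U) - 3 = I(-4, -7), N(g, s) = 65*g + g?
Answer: -389119/815070 ≈ -0.47741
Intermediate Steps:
I(K, v) = -2 (I(K, v) = -5/2 + (½)*1 = -5/2 + ½ = -2)
N(g, s) = 66*g
H(h, U) = 1 (H(h, U) = 3 - 2 = 1)
N(-35, -21)/4842 + H(-42, -1)/(-3030) = (66*(-35))/4842 + 1/(-3030) = -2310*1/4842 + 1*(-1/3030) = -385/807 - 1/3030 = -389119/815070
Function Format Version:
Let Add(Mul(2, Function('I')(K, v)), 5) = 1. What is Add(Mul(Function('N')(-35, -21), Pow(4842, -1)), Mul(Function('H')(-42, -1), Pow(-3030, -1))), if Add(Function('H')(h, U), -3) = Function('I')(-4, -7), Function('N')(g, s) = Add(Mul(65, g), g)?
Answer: Rational(-389119, 815070) ≈ -0.47741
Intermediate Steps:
Function('I')(K, v) = -2 (Function('I')(K, v) = Add(Rational(-5, 2), Mul(Rational(1, 2), 1)) = Add(Rational(-5, 2), Rational(1, 2)) = -2)
Function('N')(g, s) = Mul(66, g)
Function('H')(h, U) = 1 (Function('H')(h, U) = Add(3, -2) = 1)
Add(Mul(Function('N')(-35, -21), Pow(4842, -1)), Mul(Function('H')(-42, -1), Pow(-3030, -1))) = Add(Mul(Mul(66, -35), Pow(4842, -1)), Mul(1, Pow(-3030, -1))) = Add(Mul(-2310, Rational(1, 4842)), Mul(1, Rational(-1, 3030))) = Add(Rational(-385, 807), Rational(-1, 3030)) = Rational(-389119, 815070)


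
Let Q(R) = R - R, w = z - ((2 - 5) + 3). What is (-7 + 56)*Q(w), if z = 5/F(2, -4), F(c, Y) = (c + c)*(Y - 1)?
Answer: 0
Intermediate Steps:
F(c, Y) = 2*c*(-1 + Y) (F(c, Y) = (2*c)*(-1 + Y) = 2*c*(-1 + Y))
z = -¼ (z = 5/((2*2*(-1 - 4))) = 5/((2*2*(-5))) = 5/(-20) = 5*(-1/20) = -¼ ≈ -0.25000)
w = -¼ (w = -¼ - ((2 - 5) + 3) = -¼ - (-3 + 3) = -¼ - 1*0 = -¼ + 0 = -¼ ≈ -0.25000)
Q(R) = 0
(-7 + 56)*Q(w) = (-7 + 56)*0 = 49*0 = 0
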